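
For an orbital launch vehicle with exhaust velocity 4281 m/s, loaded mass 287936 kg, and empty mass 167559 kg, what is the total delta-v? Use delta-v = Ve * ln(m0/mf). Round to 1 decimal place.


Step 1: Mass ratio m0/mf = 287936 / 167559 = 1.718416
Step 2: ln(1.718416) = 0.541403
Step 3: delta-v = 4281 * 0.541403 = 2317.7 m/s

2317.7


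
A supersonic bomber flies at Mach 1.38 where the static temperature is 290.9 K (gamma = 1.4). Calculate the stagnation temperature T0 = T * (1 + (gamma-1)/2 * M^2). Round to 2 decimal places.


Step 1: (gamma-1)/2 = 0.2
Step 2: M^2 = 1.9044
Step 3: 1 + 0.2 * 1.9044 = 1.38088
Step 4: T0 = 290.9 * 1.38088 = 401.70 K

401.70


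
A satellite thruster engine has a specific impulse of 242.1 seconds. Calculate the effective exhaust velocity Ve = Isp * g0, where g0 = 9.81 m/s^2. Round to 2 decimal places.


Step 1: Ve = Isp * g0 = 242.1 * 9.81
Step 2: Ve = 2375.00 m/s

2375.00


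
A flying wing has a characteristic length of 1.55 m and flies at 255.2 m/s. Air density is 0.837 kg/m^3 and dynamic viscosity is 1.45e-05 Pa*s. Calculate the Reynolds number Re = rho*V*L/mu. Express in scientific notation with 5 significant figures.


Step 1: Numerator = rho * V * L = 0.837 * 255.2 * 1.55 = 331.08372
Step 2: Re = 331.08372 / 1.45e-05
Step 3: Re = 2.2833e+07

2.2833e+07


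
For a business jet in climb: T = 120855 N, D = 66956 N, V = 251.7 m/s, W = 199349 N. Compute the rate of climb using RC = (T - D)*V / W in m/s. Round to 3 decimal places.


Step 1: Excess thrust = T - D = 120855 - 66956 = 53899 N
Step 2: Excess power = 53899 * 251.7 = 13566378.3 W
Step 3: RC = 13566378.3 / 199349 = 68.053 m/s

68.053


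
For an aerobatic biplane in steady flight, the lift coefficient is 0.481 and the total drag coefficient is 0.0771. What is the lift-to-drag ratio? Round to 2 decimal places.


Step 1: L/D = CL / CD = 0.481 / 0.0771
Step 2: L/D = 6.24

6.24


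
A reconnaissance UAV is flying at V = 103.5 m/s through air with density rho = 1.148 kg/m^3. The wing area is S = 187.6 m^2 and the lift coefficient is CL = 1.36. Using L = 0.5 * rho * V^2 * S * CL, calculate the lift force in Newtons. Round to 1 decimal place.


Step 1: Calculate dynamic pressure q = 0.5 * 1.148 * 103.5^2 = 0.5 * 1.148 * 10712.25 = 6148.8315 Pa
Step 2: Multiply by wing area and lift coefficient: L = 6148.8315 * 187.6 * 1.36
Step 3: L = 1153520.7894 * 1.36 = 1568788.3 N

1568788.3


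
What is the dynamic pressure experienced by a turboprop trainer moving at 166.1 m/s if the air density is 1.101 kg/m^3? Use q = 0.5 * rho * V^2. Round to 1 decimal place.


Step 1: V^2 = 166.1^2 = 27589.21
Step 2: q = 0.5 * 1.101 * 27589.21
Step 3: q = 15187.9 Pa

15187.9


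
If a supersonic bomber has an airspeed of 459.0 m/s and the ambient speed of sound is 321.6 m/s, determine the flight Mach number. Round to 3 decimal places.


Step 1: M = V / a = 459.0 / 321.6
Step 2: M = 1.427

1.427


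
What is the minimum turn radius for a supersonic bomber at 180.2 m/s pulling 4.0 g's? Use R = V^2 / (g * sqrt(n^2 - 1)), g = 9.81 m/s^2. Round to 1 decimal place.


Step 1: V^2 = 180.2^2 = 32472.04
Step 2: n^2 - 1 = 4.0^2 - 1 = 15.0
Step 3: sqrt(15.0) = 3.872983
Step 4: R = 32472.04 / (9.81 * 3.872983) = 854.7 m

854.7


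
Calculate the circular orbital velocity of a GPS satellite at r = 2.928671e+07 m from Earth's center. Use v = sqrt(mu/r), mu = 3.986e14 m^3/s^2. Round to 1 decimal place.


Step 1: mu / r = 3.986e14 / 2.928671e+07 = 13610268.9582
Step 2: v = sqrt(13610268.9582) = 3689.2 m/s

3689.2


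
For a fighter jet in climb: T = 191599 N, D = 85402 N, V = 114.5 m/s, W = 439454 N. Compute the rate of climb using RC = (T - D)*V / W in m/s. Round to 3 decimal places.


Step 1: Excess thrust = T - D = 191599 - 85402 = 106197 N
Step 2: Excess power = 106197 * 114.5 = 12159556.5 W
Step 3: RC = 12159556.5 / 439454 = 27.670 m/s

27.670


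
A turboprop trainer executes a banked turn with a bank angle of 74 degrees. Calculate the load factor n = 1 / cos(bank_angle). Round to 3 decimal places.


Step 1: Convert 74 degrees to radians = 1.291544
Step 2: cos(74 deg) = 0.275637
Step 3: n = 1 / 0.275637 = 3.628

3.628


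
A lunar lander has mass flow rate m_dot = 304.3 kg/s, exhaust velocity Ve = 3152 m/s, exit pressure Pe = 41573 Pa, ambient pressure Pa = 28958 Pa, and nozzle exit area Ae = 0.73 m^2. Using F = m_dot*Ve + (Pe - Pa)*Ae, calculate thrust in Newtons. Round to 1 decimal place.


Step 1: Momentum thrust = m_dot * Ve = 304.3 * 3152 = 959153.6 N
Step 2: Pressure thrust = (Pe - Pa) * Ae = (41573 - 28958) * 0.73 = 9208.95 N
Step 3: Total thrust F = 959153.6 + 9208.95 = 968362.6 N

968362.6


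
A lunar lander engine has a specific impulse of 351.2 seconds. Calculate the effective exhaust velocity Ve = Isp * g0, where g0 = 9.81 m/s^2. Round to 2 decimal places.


Step 1: Ve = Isp * g0 = 351.2 * 9.81
Step 2: Ve = 3445.27 m/s

3445.27


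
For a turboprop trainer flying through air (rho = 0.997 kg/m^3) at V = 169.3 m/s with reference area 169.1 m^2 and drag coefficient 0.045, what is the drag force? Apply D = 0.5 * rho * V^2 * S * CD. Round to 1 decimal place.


Step 1: Dynamic pressure q = 0.5 * 0.997 * 169.3^2 = 14288.2513 Pa
Step 2: Drag D = q * S * CD = 14288.2513 * 169.1 * 0.045
Step 3: D = 108726.4 N

108726.4


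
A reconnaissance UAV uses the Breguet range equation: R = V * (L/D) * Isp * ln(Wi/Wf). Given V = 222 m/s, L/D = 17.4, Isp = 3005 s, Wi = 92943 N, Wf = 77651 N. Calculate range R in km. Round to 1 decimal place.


Step 1: Coefficient = V * (L/D) * Isp = 222 * 17.4 * 3005 = 11607714.0 m
Step 2: Wi/Wf = 92943 / 77651 = 1.196932
Step 3: ln(1.196932) = 0.179762
Step 4: R = 11607714.0 * 0.179762 = 2086625.6 m = 2086.6 km

2086.6


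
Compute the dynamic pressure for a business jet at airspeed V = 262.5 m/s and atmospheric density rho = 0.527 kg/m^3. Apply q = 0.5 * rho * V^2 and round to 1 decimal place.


Step 1: V^2 = 262.5^2 = 68906.25
Step 2: q = 0.5 * 0.527 * 68906.25
Step 3: q = 18156.8 Pa

18156.8


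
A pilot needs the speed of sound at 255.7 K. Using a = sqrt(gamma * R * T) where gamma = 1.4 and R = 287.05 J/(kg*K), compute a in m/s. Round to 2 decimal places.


Step 1: gamma * R * T = 1.4 * 287.05 * 255.7 = 102758.159
Step 2: a = sqrt(102758.159) = 320.56 m/s

320.56


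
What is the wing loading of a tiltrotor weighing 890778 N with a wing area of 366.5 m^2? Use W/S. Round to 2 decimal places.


Step 1: Wing loading = W / S = 890778 / 366.5
Step 2: Wing loading = 2430.50 N/m^2

2430.50


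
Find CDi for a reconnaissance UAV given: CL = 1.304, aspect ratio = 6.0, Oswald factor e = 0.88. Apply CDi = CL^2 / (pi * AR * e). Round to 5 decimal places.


Step 1: CL^2 = 1.304^2 = 1.700416
Step 2: pi * AR * e = 3.14159 * 6.0 * 0.88 = 16.587609
Step 3: CDi = 1.700416 / 16.587609 = 0.10251

0.10251


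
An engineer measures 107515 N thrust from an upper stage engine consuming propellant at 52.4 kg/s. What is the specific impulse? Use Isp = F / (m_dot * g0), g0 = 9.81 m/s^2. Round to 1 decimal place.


Step 1: m_dot * g0 = 52.4 * 9.81 = 514.04
Step 2: Isp = 107515 / 514.04 = 209.2 s

209.2


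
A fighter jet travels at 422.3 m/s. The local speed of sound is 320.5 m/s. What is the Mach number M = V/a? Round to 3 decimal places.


Step 1: M = V / a = 422.3 / 320.5
Step 2: M = 1.318

1.318


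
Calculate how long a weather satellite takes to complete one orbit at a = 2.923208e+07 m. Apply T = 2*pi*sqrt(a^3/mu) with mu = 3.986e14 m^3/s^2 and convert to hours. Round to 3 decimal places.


Step 1: a^3 / mu = 2.497924e+22 / 3.986e14 = 6.266743e+07
Step 2: sqrt(6.266743e+07) = 7916.2761 s
Step 3: T = 2*pi * 7916.2761 = 49739.43 s
Step 4: T in hours = 49739.43 / 3600 = 13.817 hours

13.817


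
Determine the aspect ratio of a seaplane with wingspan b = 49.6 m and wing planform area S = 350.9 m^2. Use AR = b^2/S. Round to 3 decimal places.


Step 1: b^2 = 49.6^2 = 2460.16
Step 2: AR = 2460.16 / 350.9 = 7.011

7.011


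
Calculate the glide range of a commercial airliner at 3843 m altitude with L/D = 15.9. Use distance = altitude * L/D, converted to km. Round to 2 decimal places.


Step 1: Glide distance = altitude * L/D = 3843 * 15.9 = 61103.7 m
Step 2: Convert to km: 61103.7 / 1000 = 61.10 km

61.10


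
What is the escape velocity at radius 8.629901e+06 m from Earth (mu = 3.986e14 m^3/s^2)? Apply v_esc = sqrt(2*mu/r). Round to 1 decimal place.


Step 1: 2*mu/r = 2 * 3.986e14 / 8.629901e+06 = 92376494.2379
Step 2: v_esc = sqrt(92376494.2379) = 9611.3 m/s

9611.3


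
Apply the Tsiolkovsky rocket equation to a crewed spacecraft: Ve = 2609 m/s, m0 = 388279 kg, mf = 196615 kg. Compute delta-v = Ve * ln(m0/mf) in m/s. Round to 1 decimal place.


Step 1: Mass ratio m0/mf = 388279 / 196615 = 1.974819
Step 2: ln(1.974819) = 0.680477
Step 3: delta-v = 2609 * 0.680477 = 1775.4 m/s

1775.4


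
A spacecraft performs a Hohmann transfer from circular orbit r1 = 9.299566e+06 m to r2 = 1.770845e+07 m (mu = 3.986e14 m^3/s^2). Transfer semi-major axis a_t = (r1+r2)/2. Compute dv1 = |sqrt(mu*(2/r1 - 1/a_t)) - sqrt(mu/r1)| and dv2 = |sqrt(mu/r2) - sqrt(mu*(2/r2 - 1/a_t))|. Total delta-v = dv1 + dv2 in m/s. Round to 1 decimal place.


Step 1: Transfer semi-major axis a_t = (9.299566e+06 + 1.770845e+07) / 2 = 1.350401e+07 m
Step 2: v1 (circular at r1) = sqrt(mu/r1) = 6546.92 m/s
Step 3: v_t1 = sqrt(mu*(2/r1 - 1/a_t)) = 7497.15 m/s
Step 4: dv1 = |7497.15 - 6546.92| = 950.23 m/s
Step 5: v2 (circular at r2) = 4744.37 m/s, v_t2 = 3937.12 m/s
Step 6: dv2 = |4744.37 - 3937.12| = 807.25 m/s
Step 7: Total delta-v = 950.23 + 807.25 = 1757.5 m/s

1757.5


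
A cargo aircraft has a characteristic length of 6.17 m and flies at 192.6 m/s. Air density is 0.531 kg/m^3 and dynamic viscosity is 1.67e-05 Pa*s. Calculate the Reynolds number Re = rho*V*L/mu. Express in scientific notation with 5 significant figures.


Step 1: Numerator = rho * V * L = 0.531 * 192.6 * 6.17 = 631.009602
Step 2: Re = 631.009602 / 1.67e-05
Step 3: Re = 3.7785e+07

3.7785e+07


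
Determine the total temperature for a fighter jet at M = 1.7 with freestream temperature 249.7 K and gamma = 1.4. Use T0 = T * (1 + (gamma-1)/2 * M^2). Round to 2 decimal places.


Step 1: (gamma-1)/2 = 0.2
Step 2: M^2 = 2.89
Step 3: 1 + 0.2 * 2.89 = 1.578
Step 4: T0 = 249.7 * 1.578 = 394.03 K

394.03


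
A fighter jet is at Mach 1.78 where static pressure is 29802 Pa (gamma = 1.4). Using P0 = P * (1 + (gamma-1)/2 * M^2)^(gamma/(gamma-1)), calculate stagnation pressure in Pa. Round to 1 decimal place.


Step 1: (gamma-1)/2 * M^2 = 0.2 * 3.1684 = 0.63368
Step 2: 1 + 0.63368 = 1.63368
Step 3: Exponent gamma/(gamma-1) = 3.5
Step 4: P0 = 29802 * 1.63368^3.5 = 166084.8 Pa

166084.8


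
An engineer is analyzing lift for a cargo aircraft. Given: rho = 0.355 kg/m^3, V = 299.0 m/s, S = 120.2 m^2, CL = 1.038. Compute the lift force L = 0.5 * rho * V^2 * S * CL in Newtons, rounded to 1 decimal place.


Step 1: Calculate dynamic pressure q = 0.5 * 0.355 * 299.0^2 = 0.5 * 0.355 * 89401.0 = 15868.6775 Pa
Step 2: Multiply by wing area and lift coefficient: L = 15868.6775 * 120.2 * 1.038
Step 3: L = 1907415.0355 * 1.038 = 1979896.8 N

1979896.8


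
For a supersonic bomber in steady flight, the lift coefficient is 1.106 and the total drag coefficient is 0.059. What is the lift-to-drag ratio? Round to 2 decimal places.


Step 1: L/D = CL / CD = 1.106 / 0.059
Step 2: L/D = 18.75

18.75


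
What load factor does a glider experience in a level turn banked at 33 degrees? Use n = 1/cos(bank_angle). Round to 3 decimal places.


Step 1: Convert 33 degrees to radians = 0.575959
Step 2: cos(33 deg) = 0.838671
Step 3: n = 1 / 0.838671 = 1.192

1.192


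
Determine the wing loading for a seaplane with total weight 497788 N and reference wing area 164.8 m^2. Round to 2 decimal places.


Step 1: Wing loading = W / S = 497788 / 164.8
Step 2: Wing loading = 3020.56 N/m^2

3020.56


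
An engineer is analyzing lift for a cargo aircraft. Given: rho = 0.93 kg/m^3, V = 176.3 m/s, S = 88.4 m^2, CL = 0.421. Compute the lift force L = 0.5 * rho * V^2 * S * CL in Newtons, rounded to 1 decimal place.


Step 1: Calculate dynamic pressure q = 0.5 * 0.93 * 176.3^2 = 0.5 * 0.93 * 31081.69 = 14452.9859 Pa
Step 2: Multiply by wing area and lift coefficient: L = 14452.9859 * 88.4 * 0.421
Step 3: L = 1277643.9491 * 0.421 = 537888.1 N

537888.1


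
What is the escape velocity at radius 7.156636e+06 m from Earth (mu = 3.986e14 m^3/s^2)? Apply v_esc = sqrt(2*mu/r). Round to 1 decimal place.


Step 1: 2*mu/r = 2 * 3.986e14 / 7.156636e+06 = 111393118.2192
Step 2: v_esc = sqrt(111393118.2192) = 10554.3 m/s

10554.3


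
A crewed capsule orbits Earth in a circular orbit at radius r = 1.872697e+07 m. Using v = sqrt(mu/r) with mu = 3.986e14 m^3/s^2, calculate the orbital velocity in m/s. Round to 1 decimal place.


Step 1: mu / r = 3.986e14 / 1.872697e+07 = 21284810.0894
Step 2: v = sqrt(21284810.0894) = 4613.5 m/s

4613.5


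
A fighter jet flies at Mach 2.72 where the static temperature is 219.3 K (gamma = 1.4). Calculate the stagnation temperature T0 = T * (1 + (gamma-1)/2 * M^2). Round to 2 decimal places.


Step 1: (gamma-1)/2 = 0.2
Step 2: M^2 = 7.3984
Step 3: 1 + 0.2 * 7.3984 = 2.47968
Step 4: T0 = 219.3 * 2.47968 = 543.79 K

543.79


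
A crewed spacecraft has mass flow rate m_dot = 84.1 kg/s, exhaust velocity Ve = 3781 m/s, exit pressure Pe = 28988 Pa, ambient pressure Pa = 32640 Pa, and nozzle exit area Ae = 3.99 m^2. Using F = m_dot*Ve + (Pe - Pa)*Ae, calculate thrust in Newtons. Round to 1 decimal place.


Step 1: Momentum thrust = m_dot * Ve = 84.1 * 3781 = 317982.1 N
Step 2: Pressure thrust = (Pe - Pa) * Ae = (28988 - 32640) * 3.99 = -14571.48 N
Step 3: Total thrust F = 317982.1 + -14571.48 = 303410.6 N

303410.6


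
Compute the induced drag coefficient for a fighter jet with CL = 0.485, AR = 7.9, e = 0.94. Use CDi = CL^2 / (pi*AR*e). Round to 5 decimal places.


Step 1: CL^2 = 0.485^2 = 0.235225
Step 2: pi * AR * e = 3.14159 * 7.9 * 0.94 = 23.329467
Step 3: CDi = 0.235225 / 23.329467 = 0.01008

0.01008


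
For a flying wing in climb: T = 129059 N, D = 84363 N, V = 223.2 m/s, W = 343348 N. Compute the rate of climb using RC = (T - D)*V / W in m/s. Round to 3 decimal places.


Step 1: Excess thrust = T - D = 129059 - 84363 = 44696 N
Step 2: Excess power = 44696 * 223.2 = 9976147.2 W
Step 3: RC = 9976147.2 / 343348 = 29.055 m/s

29.055


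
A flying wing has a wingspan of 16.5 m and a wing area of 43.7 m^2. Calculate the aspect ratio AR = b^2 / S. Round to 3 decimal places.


Step 1: b^2 = 16.5^2 = 272.25
Step 2: AR = 272.25 / 43.7 = 6.230

6.230


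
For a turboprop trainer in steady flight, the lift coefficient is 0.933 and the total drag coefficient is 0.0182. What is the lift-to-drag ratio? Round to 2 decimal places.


Step 1: L/D = CL / CD = 0.933 / 0.0182
Step 2: L/D = 51.26

51.26


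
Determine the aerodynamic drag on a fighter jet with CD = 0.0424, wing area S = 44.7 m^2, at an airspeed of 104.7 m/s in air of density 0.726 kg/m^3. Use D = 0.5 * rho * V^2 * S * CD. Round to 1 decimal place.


Step 1: Dynamic pressure q = 0.5 * 0.726 * 104.7^2 = 3979.2387 Pa
Step 2: Drag D = q * S * CD = 3979.2387 * 44.7 * 0.0424
Step 3: D = 7541.8 N

7541.8


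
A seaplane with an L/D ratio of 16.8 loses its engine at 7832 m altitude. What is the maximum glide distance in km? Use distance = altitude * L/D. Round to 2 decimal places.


Step 1: Glide distance = altitude * L/D = 7832 * 16.8 = 131577.6 m
Step 2: Convert to km: 131577.6 / 1000 = 131.58 km

131.58


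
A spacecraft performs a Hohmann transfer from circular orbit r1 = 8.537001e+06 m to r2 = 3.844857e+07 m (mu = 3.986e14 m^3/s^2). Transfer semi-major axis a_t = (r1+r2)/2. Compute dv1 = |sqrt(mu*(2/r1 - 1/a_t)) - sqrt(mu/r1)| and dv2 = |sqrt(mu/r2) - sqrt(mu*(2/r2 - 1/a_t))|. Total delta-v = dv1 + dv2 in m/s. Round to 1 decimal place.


Step 1: Transfer semi-major axis a_t = (8.537001e+06 + 3.844857e+07) / 2 = 2.349279e+07 m
Step 2: v1 (circular at r1) = sqrt(mu/r1) = 6833.07 m/s
Step 3: v_t1 = sqrt(mu*(2/r1 - 1/a_t)) = 8741.56 m/s
Step 4: dv1 = |8741.56 - 6833.07| = 1908.49 m/s
Step 5: v2 (circular at r2) = 3219.8 m/s, v_t2 = 1940.95 m/s
Step 6: dv2 = |3219.8 - 1940.95| = 1278.85 m/s
Step 7: Total delta-v = 1908.49 + 1278.85 = 3187.3 m/s

3187.3


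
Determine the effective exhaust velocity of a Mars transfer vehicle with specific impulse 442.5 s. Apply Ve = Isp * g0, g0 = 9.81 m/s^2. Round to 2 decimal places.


Step 1: Ve = Isp * g0 = 442.5 * 9.81
Step 2: Ve = 4340.93 m/s

4340.93


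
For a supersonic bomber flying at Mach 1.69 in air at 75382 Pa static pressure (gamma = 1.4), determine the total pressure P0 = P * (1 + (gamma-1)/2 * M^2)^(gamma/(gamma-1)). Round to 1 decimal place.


Step 1: (gamma-1)/2 * M^2 = 0.2 * 2.8561 = 0.57122
Step 2: 1 + 0.57122 = 1.57122
Step 3: Exponent gamma/(gamma-1) = 3.5
Step 4: P0 = 75382 * 1.57122^3.5 = 366519.6 Pa

366519.6


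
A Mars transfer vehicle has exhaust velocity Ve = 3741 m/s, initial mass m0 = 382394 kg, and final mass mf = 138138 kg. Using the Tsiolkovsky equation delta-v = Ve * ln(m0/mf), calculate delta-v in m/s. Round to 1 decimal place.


Step 1: Mass ratio m0/mf = 382394 / 138138 = 2.768203
Step 2: ln(2.768203) = 1.018198
Step 3: delta-v = 3741 * 1.018198 = 3809.1 m/s

3809.1


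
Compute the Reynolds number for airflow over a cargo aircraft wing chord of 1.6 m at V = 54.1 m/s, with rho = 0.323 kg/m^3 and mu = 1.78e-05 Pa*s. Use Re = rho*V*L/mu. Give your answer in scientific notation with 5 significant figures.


Step 1: Numerator = rho * V * L = 0.323 * 54.1 * 1.6 = 27.95888
Step 2: Re = 27.95888 / 1.78e-05
Step 3: Re = 1.5707e+06

1.5707e+06


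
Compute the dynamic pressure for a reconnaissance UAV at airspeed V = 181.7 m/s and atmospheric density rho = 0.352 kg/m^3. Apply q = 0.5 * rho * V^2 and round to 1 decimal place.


Step 1: V^2 = 181.7^2 = 33014.89
Step 2: q = 0.5 * 0.352 * 33014.89
Step 3: q = 5810.6 Pa

5810.6


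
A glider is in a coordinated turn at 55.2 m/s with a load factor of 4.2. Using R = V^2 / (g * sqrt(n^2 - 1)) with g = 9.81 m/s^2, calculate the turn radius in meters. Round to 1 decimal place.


Step 1: V^2 = 55.2^2 = 3047.04
Step 2: n^2 - 1 = 4.2^2 - 1 = 16.64
Step 3: sqrt(16.64) = 4.079216
Step 4: R = 3047.04 / (9.81 * 4.079216) = 76.1 m

76.1


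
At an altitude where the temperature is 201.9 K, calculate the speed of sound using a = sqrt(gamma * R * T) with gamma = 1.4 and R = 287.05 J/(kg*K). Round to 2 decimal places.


Step 1: gamma * R * T = 1.4 * 287.05 * 201.9 = 81137.553
Step 2: a = sqrt(81137.553) = 284.85 m/s

284.85


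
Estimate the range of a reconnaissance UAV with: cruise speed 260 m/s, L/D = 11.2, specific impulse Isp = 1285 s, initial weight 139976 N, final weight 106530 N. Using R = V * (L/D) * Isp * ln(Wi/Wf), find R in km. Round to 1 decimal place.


Step 1: Coefficient = V * (L/D) * Isp = 260 * 11.2 * 1285 = 3741920.0 m
Step 2: Wi/Wf = 139976 / 106530 = 1.313959
Step 3: ln(1.313959) = 0.273044
Step 4: R = 3741920.0 * 0.273044 = 1021710.1 m = 1021.7 km

1021.7


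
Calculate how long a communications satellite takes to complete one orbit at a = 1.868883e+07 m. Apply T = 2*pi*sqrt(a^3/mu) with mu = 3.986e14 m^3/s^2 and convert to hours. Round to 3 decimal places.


Step 1: a^3 / mu = 6.527492e+21 / 3.986e14 = 1.637605e+07
Step 2: sqrt(1.637605e+07) = 4046.7327 s
Step 3: T = 2*pi * 4046.7327 = 25426.37 s
Step 4: T in hours = 25426.37 / 3600 = 7.063 hours

7.063


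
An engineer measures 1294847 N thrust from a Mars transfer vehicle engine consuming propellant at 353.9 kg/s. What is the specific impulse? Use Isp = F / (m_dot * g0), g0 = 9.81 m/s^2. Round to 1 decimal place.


Step 1: m_dot * g0 = 353.9 * 9.81 = 3471.76
Step 2: Isp = 1294847 / 3471.76 = 373.0 s

373.0


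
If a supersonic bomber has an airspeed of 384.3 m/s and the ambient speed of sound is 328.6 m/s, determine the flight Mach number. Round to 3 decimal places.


Step 1: M = V / a = 384.3 / 328.6
Step 2: M = 1.170

1.170


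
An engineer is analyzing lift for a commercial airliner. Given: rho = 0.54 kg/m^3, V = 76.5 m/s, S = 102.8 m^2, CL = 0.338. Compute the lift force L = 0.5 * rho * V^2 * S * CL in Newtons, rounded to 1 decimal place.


Step 1: Calculate dynamic pressure q = 0.5 * 0.54 * 76.5^2 = 0.5 * 0.54 * 5852.25 = 1580.1075 Pa
Step 2: Multiply by wing area and lift coefficient: L = 1580.1075 * 102.8 * 0.338
Step 3: L = 162435.051 * 0.338 = 54903.0 N

54903.0


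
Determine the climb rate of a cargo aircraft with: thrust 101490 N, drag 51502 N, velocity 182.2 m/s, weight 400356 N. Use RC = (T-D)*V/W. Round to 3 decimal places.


Step 1: Excess thrust = T - D = 101490 - 51502 = 49988 N
Step 2: Excess power = 49988 * 182.2 = 9107813.6 W
Step 3: RC = 9107813.6 / 400356 = 22.749 m/s

22.749


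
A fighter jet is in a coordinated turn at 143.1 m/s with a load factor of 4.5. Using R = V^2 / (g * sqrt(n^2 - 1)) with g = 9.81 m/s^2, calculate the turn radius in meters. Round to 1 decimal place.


Step 1: V^2 = 143.1^2 = 20477.61
Step 2: n^2 - 1 = 4.5^2 - 1 = 19.25
Step 3: sqrt(19.25) = 4.387482
Step 4: R = 20477.61 / (9.81 * 4.387482) = 475.8 m

475.8


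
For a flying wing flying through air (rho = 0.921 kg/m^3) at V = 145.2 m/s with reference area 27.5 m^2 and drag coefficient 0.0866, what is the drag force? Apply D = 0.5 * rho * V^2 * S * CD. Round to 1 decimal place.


Step 1: Dynamic pressure q = 0.5 * 0.921 * 145.2^2 = 9708.7399 Pa
Step 2: Drag D = q * S * CD = 9708.7399 * 27.5 * 0.0866
Step 3: D = 23121.4 N

23121.4


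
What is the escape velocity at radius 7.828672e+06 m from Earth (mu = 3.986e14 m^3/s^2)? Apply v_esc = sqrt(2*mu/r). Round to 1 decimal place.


Step 1: 2*mu/r = 2 * 3.986e14 / 7.828672e+06 = 101830808.5969
Step 2: v_esc = sqrt(101830808.5969) = 10091.1 m/s

10091.1


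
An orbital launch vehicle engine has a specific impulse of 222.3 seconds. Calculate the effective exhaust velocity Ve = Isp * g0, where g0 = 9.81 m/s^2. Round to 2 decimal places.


Step 1: Ve = Isp * g0 = 222.3 * 9.81
Step 2: Ve = 2180.76 m/s

2180.76


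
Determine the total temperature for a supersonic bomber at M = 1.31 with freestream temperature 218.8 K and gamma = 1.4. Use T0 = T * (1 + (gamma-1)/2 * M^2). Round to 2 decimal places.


Step 1: (gamma-1)/2 = 0.2
Step 2: M^2 = 1.7161
Step 3: 1 + 0.2 * 1.7161 = 1.34322
Step 4: T0 = 218.8 * 1.34322 = 293.90 K

293.90


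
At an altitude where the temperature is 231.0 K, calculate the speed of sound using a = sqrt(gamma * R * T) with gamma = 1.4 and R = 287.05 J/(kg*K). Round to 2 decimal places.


Step 1: gamma * R * T = 1.4 * 287.05 * 231.0 = 92831.97
Step 2: a = sqrt(92831.97) = 304.68 m/s

304.68


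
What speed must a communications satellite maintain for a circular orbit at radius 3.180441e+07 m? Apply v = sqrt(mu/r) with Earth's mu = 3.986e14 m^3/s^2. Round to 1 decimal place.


Step 1: mu / r = 3.986e14 / 3.180441e+07 = 12532853.1484
Step 2: v = sqrt(12532853.1484) = 3540.2 m/s

3540.2


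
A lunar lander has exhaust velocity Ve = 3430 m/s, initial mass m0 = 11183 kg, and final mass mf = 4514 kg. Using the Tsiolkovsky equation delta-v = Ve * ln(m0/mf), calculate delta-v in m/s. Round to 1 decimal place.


Step 1: Mass ratio m0/mf = 11183 / 4514 = 2.477404
Step 2: ln(2.477404) = 0.907211
Step 3: delta-v = 3430 * 0.907211 = 3111.7 m/s

3111.7


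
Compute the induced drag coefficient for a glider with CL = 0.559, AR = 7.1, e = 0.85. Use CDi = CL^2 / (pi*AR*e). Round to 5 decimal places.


Step 1: CL^2 = 0.559^2 = 0.312481
Step 2: pi * AR * e = 3.14159 * 7.1 * 0.85 = 18.959512
Step 3: CDi = 0.312481 / 18.959512 = 0.01648

0.01648


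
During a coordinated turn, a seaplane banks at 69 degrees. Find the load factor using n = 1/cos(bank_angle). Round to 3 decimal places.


Step 1: Convert 69 degrees to radians = 1.204277
Step 2: cos(69 deg) = 0.358368
Step 3: n = 1 / 0.358368 = 2.790

2.790


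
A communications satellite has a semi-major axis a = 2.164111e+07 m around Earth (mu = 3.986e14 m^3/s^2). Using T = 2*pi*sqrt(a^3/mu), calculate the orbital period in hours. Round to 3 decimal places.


Step 1: a^3 / mu = 1.013535e+22 / 3.986e14 = 2.542736e+07
Step 2: sqrt(2.542736e+07) = 5042.5551 s
Step 3: T = 2*pi * 5042.5551 = 31683.31 s
Step 4: T in hours = 31683.31 / 3600 = 8.801 hours

8.801


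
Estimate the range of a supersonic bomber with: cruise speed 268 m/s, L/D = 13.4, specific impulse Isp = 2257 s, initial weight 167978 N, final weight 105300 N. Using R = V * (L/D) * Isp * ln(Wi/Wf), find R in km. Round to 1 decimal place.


Step 1: Coefficient = V * (L/D) * Isp = 268 * 13.4 * 2257 = 8105338.4 m
Step 2: Wi/Wf = 167978 / 105300 = 1.595233
Step 3: ln(1.595233) = 0.46702
Step 4: R = 8105338.4 * 0.46702 = 3785351.9 m = 3785.4 km

3785.4


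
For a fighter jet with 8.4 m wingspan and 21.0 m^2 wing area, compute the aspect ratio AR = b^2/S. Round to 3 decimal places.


Step 1: b^2 = 8.4^2 = 70.56
Step 2: AR = 70.56 / 21.0 = 3.360

3.360


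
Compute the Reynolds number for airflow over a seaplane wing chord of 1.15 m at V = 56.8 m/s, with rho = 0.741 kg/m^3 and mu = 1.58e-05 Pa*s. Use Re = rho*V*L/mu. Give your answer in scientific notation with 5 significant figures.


Step 1: Numerator = rho * V * L = 0.741 * 56.8 * 1.15 = 48.40212
Step 2: Re = 48.40212 / 1.58e-05
Step 3: Re = 3.0634e+06

3.0634e+06


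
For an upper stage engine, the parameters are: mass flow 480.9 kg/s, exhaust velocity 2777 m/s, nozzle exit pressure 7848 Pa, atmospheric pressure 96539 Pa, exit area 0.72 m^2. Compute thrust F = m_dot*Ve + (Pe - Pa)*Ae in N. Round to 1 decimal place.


Step 1: Momentum thrust = m_dot * Ve = 480.9 * 2777 = 1335459.3 N
Step 2: Pressure thrust = (Pe - Pa) * Ae = (7848 - 96539) * 0.72 = -63857.52 N
Step 3: Total thrust F = 1335459.3 + -63857.52 = 1271601.8 N

1271601.8


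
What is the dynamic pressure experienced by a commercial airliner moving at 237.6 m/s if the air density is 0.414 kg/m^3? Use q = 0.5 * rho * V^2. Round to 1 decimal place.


Step 1: V^2 = 237.6^2 = 56453.76
Step 2: q = 0.5 * 0.414 * 56453.76
Step 3: q = 11685.9 Pa

11685.9


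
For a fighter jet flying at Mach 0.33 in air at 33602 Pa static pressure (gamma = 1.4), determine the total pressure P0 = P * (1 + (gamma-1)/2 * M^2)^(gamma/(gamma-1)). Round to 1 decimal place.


Step 1: (gamma-1)/2 * M^2 = 0.2 * 0.1089 = 0.02178
Step 2: 1 + 0.02178 = 1.02178
Step 3: Exponent gamma/(gamma-1) = 3.5
Step 4: P0 = 33602 * 1.02178^3.5 = 36234.0 Pa

36234.0


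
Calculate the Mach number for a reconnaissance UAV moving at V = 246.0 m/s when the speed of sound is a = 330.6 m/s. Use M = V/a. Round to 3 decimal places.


Step 1: M = V / a = 246.0 / 330.6
Step 2: M = 0.744

0.744


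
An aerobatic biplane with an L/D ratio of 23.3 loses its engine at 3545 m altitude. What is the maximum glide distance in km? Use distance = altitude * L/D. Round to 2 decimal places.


Step 1: Glide distance = altitude * L/D = 3545 * 23.3 = 82598.5 m
Step 2: Convert to km: 82598.5 / 1000 = 82.60 km

82.60


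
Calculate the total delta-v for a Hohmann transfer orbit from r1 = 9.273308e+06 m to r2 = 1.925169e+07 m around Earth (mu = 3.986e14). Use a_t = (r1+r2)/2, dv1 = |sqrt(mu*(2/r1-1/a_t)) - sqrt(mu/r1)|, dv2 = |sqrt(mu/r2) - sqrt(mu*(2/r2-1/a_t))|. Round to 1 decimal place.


Step 1: Transfer semi-major axis a_t = (9.273308e+06 + 1.925169e+07) / 2 = 1.426250e+07 m
Step 2: v1 (circular at r1) = sqrt(mu/r1) = 6556.19 m/s
Step 3: v_t1 = sqrt(mu*(2/r1 - 1/a_t)) = 7617.07 m/s
Step 4: dv1 = |7617.07 - 6556.19| = 1060.88 m/s
Step 5: v2 (circular at r2) = 4550.24 m/s, v_t2 = 3669.05 m/s
Step 6: dv2 = |4550.24 - 3669.05| = 881.19 m/s
Step 7: Total delta-v = 1060.88 + 881.19 = 1942.1 m/s

1942.1


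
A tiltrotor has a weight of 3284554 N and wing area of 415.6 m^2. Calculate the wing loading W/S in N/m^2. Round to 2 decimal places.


Step 1: Wing loading = W / S = 3284554 / 415.6
Step 2: Wing loading = 7903.16 N/m^2

7903.16


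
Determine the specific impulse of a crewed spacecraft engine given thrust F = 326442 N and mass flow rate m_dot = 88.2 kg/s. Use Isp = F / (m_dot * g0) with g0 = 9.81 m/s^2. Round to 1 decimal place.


Step 1: m_dot * g0 = 88.2 * 9.81 = 865.24
Step 2: Isp = 326442 / 865.24 = 377.3 s

377.3


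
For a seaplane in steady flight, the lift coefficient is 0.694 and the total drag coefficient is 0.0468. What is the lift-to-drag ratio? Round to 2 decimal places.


Step 1: L/D = CL / CD = 0.694 / 0.0468
Step 2: L/D = 14.83

14.83


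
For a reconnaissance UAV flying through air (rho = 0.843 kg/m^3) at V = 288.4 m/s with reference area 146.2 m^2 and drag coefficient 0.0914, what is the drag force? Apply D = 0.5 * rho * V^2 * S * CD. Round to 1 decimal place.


Step 1: Dynamic pressure q = 0.5 * 0.843 * 288.4^2 = 35058.077 Pa
Step 2: Drag D = q * S * CD = 35058.077 * 146.2 * 0.0914
Step 3: D = 468469.9 N

468469.9


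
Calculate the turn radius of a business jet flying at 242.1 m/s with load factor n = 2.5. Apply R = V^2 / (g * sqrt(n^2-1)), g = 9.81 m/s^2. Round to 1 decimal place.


Step 1: V^2 = 242.1^2 = 58612.41
Step 2: n^2 - 1 = 2.5^2 - 1 = 5.25
Step 3: sqrt(5.25) = 2.291288
Step 4: R = 58612.41 / (9.81 * 2.291288) = 2607.6 m

2607.6


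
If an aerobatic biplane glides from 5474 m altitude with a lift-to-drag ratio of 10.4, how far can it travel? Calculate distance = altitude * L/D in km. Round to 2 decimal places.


Step 1: Glide distance = altitude * L/D = 5474 * 10.4 = 56929.6 m
Step 2: Convert to km: 56929.6 / 1000 = 56.93 km

56.93


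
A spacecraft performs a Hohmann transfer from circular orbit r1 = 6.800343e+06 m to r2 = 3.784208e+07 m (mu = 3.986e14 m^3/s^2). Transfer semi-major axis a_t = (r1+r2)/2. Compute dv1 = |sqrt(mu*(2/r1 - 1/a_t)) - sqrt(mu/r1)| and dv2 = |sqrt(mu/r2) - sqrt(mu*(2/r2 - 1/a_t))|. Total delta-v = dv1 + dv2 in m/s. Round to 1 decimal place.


Step 1: Transfer semi-major axis a_t = (6.800343e+06 + 3.784208e+07) / 2 = 2.232121e+07 m
Step 2: v1 (circular at r1) = sqrt(mu/r1) = 7656.02 m/s
Step 3: v_t1 = sqrt(mu*(2/r1 - 1/a_t)) = 9968.55 m/s
Step 4: dv1 = |9968.55 - 7656.02| = 2312.52 m/s
Step 5: v2 (circular at r2) = 3245.5 m/s, v_t2 = 1791.38 m/s
Step 6: dv2 = |3245.5 - 1791.38| = 1454.12 m/s
Step 7: Total delta-v = 2312.52 + 1454.12 = 3766.6 m/s

3766.6


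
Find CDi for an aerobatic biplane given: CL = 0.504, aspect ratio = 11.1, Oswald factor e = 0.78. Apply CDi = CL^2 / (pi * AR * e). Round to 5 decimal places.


Step 1: CL^2 = 0.504^2 = 0.254016
Step 2: pi * AR * e = 3.14159 * 11.1 * 0.78 = 27.199909
Step 3: CDi = 0.254016 / 27.199909 = 0.00934

0.00934


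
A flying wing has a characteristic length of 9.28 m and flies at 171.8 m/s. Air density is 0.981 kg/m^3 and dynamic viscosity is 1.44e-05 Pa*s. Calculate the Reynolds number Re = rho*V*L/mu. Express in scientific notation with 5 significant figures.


Step 1: Numerator = rho * V * L = 0.981 * 171.8 * 9.28 = 1564.012224
Step 2: Re = 1564.012224 / 1.44e-05
Step 3: Re = 1.0861e+08

1.0861e+08


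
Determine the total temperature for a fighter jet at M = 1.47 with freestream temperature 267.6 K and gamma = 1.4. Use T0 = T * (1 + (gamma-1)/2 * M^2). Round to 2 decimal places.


Step 1: (gamma-1)/2 = 0.2
Step 2: M^2 = 2.1609
Step 3: 1 + 0.2 * 2.1609 = 1.43218
Step 4: T0 = 267.6 * 1.43218 = 383.25 K

383.25


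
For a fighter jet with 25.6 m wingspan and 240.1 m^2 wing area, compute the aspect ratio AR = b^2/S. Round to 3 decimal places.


Step 1: b^2 = 25.6^2 = 655.36
Step 2: AR = 655.36 / 240.1 = 2.730

2.730


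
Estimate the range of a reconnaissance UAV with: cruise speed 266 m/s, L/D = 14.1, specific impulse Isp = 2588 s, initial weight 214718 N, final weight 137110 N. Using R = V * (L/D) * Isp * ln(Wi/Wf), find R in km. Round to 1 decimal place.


Step 1: Coefficient = V * (L/D) * Isp = 266 * 14.1 * 2588 = 9706552.8 m
Step 2: Wi/Wf = 214718 / 137110 = 1.566027
Step 3: ln(1.566027) = 0.448542
Step 4: R = 9706552.8 * 0.448542 = 4353796.8 m = 4353.8 km

4353.8


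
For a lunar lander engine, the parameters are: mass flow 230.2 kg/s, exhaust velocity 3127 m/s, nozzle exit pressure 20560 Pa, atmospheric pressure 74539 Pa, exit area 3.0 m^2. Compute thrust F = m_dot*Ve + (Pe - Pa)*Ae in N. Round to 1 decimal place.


Step 1: Momentum thrust = m_dot * Ve = 230.2 * 3127 = 719835.4 N
Step 2: Pressure thrust = (Pe - Pa) * Ae = (20560 - 74539) * 3.0 = -161937.0 N
Step 3: Total thrust F = 719835.4 + -161937.0 = 557898.4 N

557898.4


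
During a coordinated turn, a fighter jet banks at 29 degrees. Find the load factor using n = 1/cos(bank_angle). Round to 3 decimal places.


Step 1: Convert 29 degrees to radians = 0.506145
Step 2: cos(29 deg) = 0.87462
Step 3: n = 1 / 0.87462 = 1.143

1.143


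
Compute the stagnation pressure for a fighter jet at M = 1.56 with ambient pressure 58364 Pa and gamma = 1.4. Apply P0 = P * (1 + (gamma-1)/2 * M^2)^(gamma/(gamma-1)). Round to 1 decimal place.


Step 1: (gamma-1)/2 * M^2 = 0.2 * 2.4336 = 0.48672
Step 2: 1 + 0.48672 = 1.48672
Step 3: Exponent gamma/(gamma-1) = 3.5
Step 4: P0 = 58364 * 1.48672^3.5 = 233855.3 Pa

233855.3


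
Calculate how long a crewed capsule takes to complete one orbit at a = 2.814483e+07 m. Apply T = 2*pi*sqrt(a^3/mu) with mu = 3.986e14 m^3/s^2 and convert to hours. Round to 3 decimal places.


Step 1: a^3 / mu = 2.229441e+22 / 3.986e14 = 5.593177e+07
Step 2: sqrt(5.593177e+07) = 7478.7549 s
Step 3: T = 2*pi * 7478.7549 = 46990.4 s
Step 4: T in hours = 46990.4 / 3600 = 13.053 hours

13.053


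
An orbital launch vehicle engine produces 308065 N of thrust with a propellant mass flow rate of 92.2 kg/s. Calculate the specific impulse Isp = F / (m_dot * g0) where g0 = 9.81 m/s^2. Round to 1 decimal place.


Step 1: m_dot * g0 = 92.2 * 9.81 = 904.48
Step 2: Isp = 308065 / 904.48 = 340.6 s

340.6


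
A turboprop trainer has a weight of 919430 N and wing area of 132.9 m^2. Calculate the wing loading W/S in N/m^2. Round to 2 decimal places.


Step 1: Wing loading = W / S = 919430 / 132.9
Step 2: Wing loading = 6918.21 N/m^2

6918.21


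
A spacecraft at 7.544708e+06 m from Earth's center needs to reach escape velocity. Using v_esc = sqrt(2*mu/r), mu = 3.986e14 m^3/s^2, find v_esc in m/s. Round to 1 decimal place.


Step 1: 2*mu/r = 2 * 3.986e14 / 7.544708e+06 = 105663466.3661
Step 2: v_esc = sqrt(105663466.3661) = 10279.3 m/s

10279.3


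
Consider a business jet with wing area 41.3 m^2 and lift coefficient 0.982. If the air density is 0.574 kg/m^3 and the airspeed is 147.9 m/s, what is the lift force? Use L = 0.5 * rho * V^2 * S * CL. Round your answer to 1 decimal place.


Step 1: Calculate dynamic pressure q = 0.5 * 0.574 * 147.9^2 = 0.5 * 0.574 * 21874.41 = 6277.9557 Pa
Step 2: Multiply by wing area and lift coefficient: L = 6277.9557 * 41.3 * 0.982
Step 3: L = 259279.5692 * 0.982 = 254612.5 N

254612.5


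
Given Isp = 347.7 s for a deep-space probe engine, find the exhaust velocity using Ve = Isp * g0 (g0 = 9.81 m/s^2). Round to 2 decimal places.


Step 1: Ve = Isp * g0 = 347.7 * 9.81
Step 2: Ve = 3410.94 m/s

3410.94


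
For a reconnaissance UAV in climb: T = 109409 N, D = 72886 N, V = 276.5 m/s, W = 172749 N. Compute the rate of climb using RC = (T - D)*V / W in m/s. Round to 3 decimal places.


Step 1: Excess thrust = T - D = 109409 - 72886 = 36523 N
Step 2: Excess power = 36523 * 276.5 = 10098609.5 W
Step 3: RC = 10098609.5 / 172749 = 58.458 m/s

58.458


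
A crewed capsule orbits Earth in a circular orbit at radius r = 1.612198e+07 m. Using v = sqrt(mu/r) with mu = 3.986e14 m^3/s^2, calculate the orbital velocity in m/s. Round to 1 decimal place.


Step 1: mu / r = 3.986e14 / 1.612198e+07 = 24724010.3263
Step 2: v = sqrt(24724010.3263) = 4972.3 m/s

4972.3


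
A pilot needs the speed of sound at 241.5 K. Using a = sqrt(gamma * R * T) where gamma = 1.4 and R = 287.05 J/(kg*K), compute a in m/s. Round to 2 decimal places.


Step 1: gamma * R * T = 1.4 * 287.05 * 241.5 = 97051.605
Step 2: a = sqrt(97051.605) = 311.53 m/s

311.53


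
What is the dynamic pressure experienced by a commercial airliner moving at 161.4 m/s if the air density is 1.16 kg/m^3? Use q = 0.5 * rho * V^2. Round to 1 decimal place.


Step 1: V^2 = 161.4^2 = 26049.96
Step 2: q = 0.5 * 1.16 * 26049.96
Step 3: q = 15109.0 Pa

15109.0


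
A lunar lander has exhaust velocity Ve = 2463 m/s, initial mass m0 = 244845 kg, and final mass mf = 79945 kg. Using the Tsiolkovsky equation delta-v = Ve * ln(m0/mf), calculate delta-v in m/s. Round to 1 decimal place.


Step 1: Mass ratio m0/mf = 244845 / 79945 = 3.062668
Step 2: ln(3.062668) = 1.119286
Step 3: delta-v = 2463 * 1.119286 = 2756.8 m/s

2756.8


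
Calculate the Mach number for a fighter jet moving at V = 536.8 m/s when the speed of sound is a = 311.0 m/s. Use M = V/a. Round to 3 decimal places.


Step 1: M = V / a = 536.8 / 311.0
Step 2: M = 1.726

1.726


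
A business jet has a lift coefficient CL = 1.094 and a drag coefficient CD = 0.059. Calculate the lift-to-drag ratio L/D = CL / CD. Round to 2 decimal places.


Step 1: L/D = CL / CD = 1.094 / 0.059
Step 2: L/D = 18.54

18.54


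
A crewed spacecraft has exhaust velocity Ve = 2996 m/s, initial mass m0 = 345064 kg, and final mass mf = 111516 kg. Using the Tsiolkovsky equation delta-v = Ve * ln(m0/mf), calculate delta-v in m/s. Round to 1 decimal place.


Step 1: Mass ratio m0/mf = 345064 / 111516 = 3.0943
Step 2: ln(3.0943) = 1.129562
Step 3: delta-v = 2996 * 1.129562 = 3384.2 m/s

3384.2


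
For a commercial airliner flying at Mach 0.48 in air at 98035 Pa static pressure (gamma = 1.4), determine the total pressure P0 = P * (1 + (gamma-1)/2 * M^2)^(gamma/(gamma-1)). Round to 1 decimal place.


Step 1: (gamma-1)/2 * M^2 = 0.2 * 0.2304 = 0.04608
Step 2: 1 + 0.04608 = 1.04608
Step 3: Exponent gamma/(gamma-1) = 3.5
Step 4: P0 = 98035 * 1.04608^3.5 = 114777.9 Pa

114777.9


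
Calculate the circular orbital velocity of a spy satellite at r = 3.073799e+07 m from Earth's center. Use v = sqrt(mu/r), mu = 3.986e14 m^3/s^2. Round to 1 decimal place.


Step 1: mu / r = 3.986e14 / 3.073799e+07 = 12967666.3959
Step 2: v = sqrt(12967666.3959) = 3601.1 m/s

3601.1


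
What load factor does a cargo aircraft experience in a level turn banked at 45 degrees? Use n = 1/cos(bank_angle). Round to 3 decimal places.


Step 1: Convert 45 degrees to radians = 0.785398
Step 2: cos(45 deg) = 0.707107
Step 3: n = 1 / 0.707107 = 1.414

1.414


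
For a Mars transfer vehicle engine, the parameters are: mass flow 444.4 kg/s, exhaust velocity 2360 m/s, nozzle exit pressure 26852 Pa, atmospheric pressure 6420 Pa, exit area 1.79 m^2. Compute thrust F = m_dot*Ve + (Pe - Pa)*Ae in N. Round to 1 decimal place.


Step 1: Momentum thrust = m_dot * Ve = 444.4 * 2360 = 1048784.0 N
Step 2: Pressure thrust = (Pe - Pa) * Ae = (26852 - 6420) * 1.79 = 36573.28 N
Step 3: Total thrust F = 1048784.0 + 36573.28 = 1085357.3 N

1085357.3


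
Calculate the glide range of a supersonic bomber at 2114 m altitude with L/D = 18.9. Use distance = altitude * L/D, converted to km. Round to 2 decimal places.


Step 1: Glide distance = altitude * L/D = 2114 * 18.9 = 39954.6 m
Step 2: Convert to km: 39954.6 / 1000 = 39.95 km

39.95


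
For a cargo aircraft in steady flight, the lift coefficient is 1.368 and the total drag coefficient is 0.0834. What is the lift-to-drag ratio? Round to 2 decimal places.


Step 1: L/D = CL / CD = 1.368 / 0.0834
Step 2: L/D = 16.40

16.40


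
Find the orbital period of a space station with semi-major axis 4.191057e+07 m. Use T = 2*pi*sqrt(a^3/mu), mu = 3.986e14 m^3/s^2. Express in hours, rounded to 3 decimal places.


Step 1: a^3 / mu = 7.361574e+22 / 3.986e14 = 1.846858e+08
Step 2: sqrt(1.846858e+08) = 13589.9139 s
Step 3: T = 2*pi * 13589.9139 = 85387.95 s
Step 4: T in hours = 85387.95 / 3600 = 23.719 hours

23.719
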